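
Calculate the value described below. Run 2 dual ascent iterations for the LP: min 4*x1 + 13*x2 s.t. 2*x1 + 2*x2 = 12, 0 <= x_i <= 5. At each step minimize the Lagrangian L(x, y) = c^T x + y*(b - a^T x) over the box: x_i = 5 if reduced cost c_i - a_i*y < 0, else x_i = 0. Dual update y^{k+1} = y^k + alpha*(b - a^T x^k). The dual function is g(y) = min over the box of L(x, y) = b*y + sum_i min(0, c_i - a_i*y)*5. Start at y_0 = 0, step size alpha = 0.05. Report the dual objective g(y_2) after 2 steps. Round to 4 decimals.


Dual ascent for LP: min 4*x1 + 13*x2, 2*x1 + 2*x2 = 12, 0 <= x_i <= 5
Step 1: y^k = 0.0, reduced costs: (4.0, 13.0)
  x^k = (0.0, 0.0), subgradient = b - a^T x = 12.0
  y^{k+1} = 0.0 + 0.05*12.0 = 0.6
Step 2: y^k = 0.6, reduced costs: (2.8, 11.8)
  x^k = (0.0, 0.0), subgradient = b - a^T x = 12.0
  y^{k+1} = 0.6 + 0.05*12.0 = 1.2
Dual objective at y_2 = 1.2: reduced costs (1.6, 10.6), box minimizer x = (0.0, 0.0)
g(y_2) = b*y + (c1 - a1*y)*x1 + (c2 - a2*y)*x2 = 12*1.2 + 1.6*0.0 + 10.6*0.0 = 14.4 + 0.0 + 0.0 = 14.4


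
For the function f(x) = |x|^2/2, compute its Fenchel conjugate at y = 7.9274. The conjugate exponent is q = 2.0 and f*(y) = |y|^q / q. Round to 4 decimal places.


The conjugate exponent q satisfies 1/p + 1/q = 1.
p = 2, so q = 2/(2 - 1) = 2.0
|y|^q = 7.9274^2.0 = 62.8437
f*(7.9274) = 62.8437 / 2.0 = 31.4218


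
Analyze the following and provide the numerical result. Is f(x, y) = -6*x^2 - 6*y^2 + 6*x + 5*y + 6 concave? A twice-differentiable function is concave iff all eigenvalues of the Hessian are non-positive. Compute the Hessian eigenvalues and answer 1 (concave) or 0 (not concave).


The Hessian of f(x,y) = -6*x^2 - 6*y^2 + 6*x + 5*y + 6 is:
H = [[-12, 0], [0, -12]]
Trace = -12 - 12 = -24
Determinant = -12*-12 - (0)^2 = 144
Discriminant = (-24)^2 - 4*144 = 0.0
Eigenvalues: lambda_1 = -12.0, lambda_2 = -12.0
The function is concave.

1


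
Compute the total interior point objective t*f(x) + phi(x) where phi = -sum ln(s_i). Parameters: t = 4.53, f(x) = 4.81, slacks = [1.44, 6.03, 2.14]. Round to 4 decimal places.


Step 1: Compute log-barrier.
ln values: [0.3646, 1.7967, 0.7608]
phi = -(0.3646 + 1.7967 + 0.7608) = -2.9222
Step 2: Compute augmented objective.
t*f(x) = 4.53*4.81 = 21.7893
Total = 21.7893 - 2.9222 = 18.8671


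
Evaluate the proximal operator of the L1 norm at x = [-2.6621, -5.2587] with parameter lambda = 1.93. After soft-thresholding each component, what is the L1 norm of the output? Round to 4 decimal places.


Soft-thresholding with lambda = 1.93:
prox(-2.6621) = sign(-2.6621)*max(|-2.6621| - 1.93, 0) = -0.7321
prox(-5.2587) = sign(-5.2587)*max(|-5.2587| - 1.93, 0) = -3.3287
prox(x) = [-0.7321, -3.3287]
||prox(x)||_1 = 0.7321 + 3.3287 = 4.0608


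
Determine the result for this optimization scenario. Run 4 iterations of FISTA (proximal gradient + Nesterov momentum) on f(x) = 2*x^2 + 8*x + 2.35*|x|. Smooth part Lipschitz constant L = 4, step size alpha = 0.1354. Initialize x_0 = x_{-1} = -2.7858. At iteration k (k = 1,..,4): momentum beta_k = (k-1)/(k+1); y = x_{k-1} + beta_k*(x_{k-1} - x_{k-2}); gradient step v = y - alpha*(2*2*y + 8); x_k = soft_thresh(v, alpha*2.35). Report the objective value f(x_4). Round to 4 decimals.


FISTA on f(x) = 2*x^2 + 8*x + 2.35*|x|
L = 4, alpha = 0.1354
Iteration 1: beta = 0.0, y = -2.7858 + 0.0*(-2.7858 + 2.7858) = -2.7858
  grad(y) = -3.1432, v = y - alpha*grad = -2.3602
  prox(v) = soft_thresh(-2.3602, 0.3182) = -2.042
Iteration 2: beta = 0.3333, y = -2.042 + 0.3333*(-2.042 + 2.7858) = -1.7941
  grad(y) = 0.8236, v = y - alpha*grad = -1.9056
  prox(v) = soft_thresh(-1.9056, 0.3182) = -1.5874
Iteration 3: beta = 0.5, y = -1.5874 + 0.5*(-1.5874 + 2.042) = -1.3601
  grad(y) = 2.5595, v = y - alpha*grad = -1.7067
  prox(v) = soft_thresh(-1.7067, 0.3182) = -1.3885
Iteration 4: beta = 0.6, y = -1.3885 + 0.6*(-1.3885 + 1.5874) = -1.2691
  grad(y) = 2.9235, v = y - alpha*grad = -1.665
  prox(v) = soft_thresh(-1.665, 0.3182) = -1.3468
f(x_4) = 2*(-1.3468)^2 + 8*(-1.3468) + 2.35*|-1.3468| = -3.9817


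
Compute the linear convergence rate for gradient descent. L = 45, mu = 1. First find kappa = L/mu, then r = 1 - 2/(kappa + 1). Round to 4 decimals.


Step 1: Compute the condition number.
kappa = L/mu = 45/1 = 45.0
Step 2: Compute the convergence rate.
r = 1 - 2/(kappa + 1) = 1 - 2*mu/(L + mu) = (L - mu)/(L + mu) = 44/46 = 0.9565


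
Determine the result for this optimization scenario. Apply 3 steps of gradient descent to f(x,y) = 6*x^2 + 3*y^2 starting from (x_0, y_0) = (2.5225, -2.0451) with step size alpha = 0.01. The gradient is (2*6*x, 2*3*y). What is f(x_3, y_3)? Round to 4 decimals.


Gradient descent on f(x,y) = 6*x^2 + 3*y^2.
Starting point: (2.5225, -2.0451), alpha = 0.01
Step 1: grad_x = 2*6*2.5225 = 30.27, grad_y = 2*3*-2.0451 = -12.2706
  x_1 = 2.5225 - 0.01*30.27 = 2.2198
  y_1 = -2.0451 - 0.01*-12.2706 = -1.9224
Step 2: grad_x = 2*6*2.2198 = 26.6376, grad_y = 2*3*-1.9224 = -11.5344
  x_2 = 2.2198 - 0.01*26.6376 = 1.9534
  y_2 = -1.9224 - 0.01*-11.5344 = -1.8071
Step 3: grad_x = 2*6*1.9534 = 23.4411, grad_y = 2*3*-1.8071 = -10.8423
  x_3 = 1.9534 - 0.01*23.4411 = 1.719
  y_3 = -1.8071 - 0.01*-10.8423 = -1.6986
f(1.719, -1.6986) = 6*1.719^2 + 3*(-1.6986)^2 = 26.386


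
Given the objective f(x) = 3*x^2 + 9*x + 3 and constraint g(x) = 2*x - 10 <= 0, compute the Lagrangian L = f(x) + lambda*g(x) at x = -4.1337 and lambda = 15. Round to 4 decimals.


Step 1: Evaluate f(x).
f(-4.1337) = 3*(-4.1337)^2 + 9*(-4.1337) + 3 = 17.0591
Step 2: Evaluate g(x).
g(-4.1337) = 2*-4.1337 - 10 = -18.2674
Step 3: Compute Lagrangian.
L = 17.0591 + 15*-18.2674 = -256.9519


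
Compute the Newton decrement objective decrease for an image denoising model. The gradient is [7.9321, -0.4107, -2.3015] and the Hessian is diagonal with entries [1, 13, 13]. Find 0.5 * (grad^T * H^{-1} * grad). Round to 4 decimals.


Step 1: H is diagonal, so H^(-1) * g = [7.9321, -0.0316, -0.177].
Step 2: g^T H^(-1) g = sum_i g_i^2 / H_ii
  = (7.9321)^2/1 + (-0.4107)^2/13 + (-2.3015)^2/13
  = 62.9182 + 0.013 + 0.4075 = 63.3386
Step 3: Objective decrease = 0.5 * g^T H^(-1) g = 31.6693


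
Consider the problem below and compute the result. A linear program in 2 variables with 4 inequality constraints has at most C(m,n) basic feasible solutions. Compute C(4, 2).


Each vertex corresponds to some choice of n active constraints out of m, so the number of vertices is at most C(m, n) = m! / (n!(m-n)!).
m = 4, n = 2
Numerator: 4 * 3
Denominator: 2! = 2
C(4, 2) = 6


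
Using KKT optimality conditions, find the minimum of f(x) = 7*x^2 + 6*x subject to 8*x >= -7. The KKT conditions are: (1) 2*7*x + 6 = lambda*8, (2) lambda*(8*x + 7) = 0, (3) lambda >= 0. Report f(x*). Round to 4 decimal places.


Step 1: Try lambda = 0 (constraint inactive).
Stationarity: 2*7*x + 6 = 0
x* = -6/(2*7) = -3/7 = -0.4286 (rounded; the exact value -3/7 is used below)
Check constraint: 8*-0.4286 = -3.4288 >= -7 -- satisfied.
Step 2: Compute optimal value.
f(x*) = 7*(-3/7)^2 + 6*(-3/7) = -1.2857


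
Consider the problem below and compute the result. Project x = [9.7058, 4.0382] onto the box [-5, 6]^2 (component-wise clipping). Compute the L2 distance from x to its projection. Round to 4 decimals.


Project each component onto [-5, 6].
clip(9.7058) = 6.0, clip(4.0382) = 4.0382
Projection = [6.0, 4.0382]
Squared diffs: [13.733, 0.0]
Distance = sqrt(13.733) = 3.7058


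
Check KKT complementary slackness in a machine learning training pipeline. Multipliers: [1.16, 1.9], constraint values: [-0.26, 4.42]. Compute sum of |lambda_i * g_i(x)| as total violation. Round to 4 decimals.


KKT complementary slackness check:
lambda_1 * g_1 = 1.16 * -0.26 = -0.3016
lambda_2 * g_2 = 1.9 * 4.42 = 8.398
Total violation = 0.3016 + 8.398 = 8.6996


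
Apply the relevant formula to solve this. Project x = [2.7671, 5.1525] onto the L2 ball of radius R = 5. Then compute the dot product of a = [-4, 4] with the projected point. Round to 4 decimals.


Step 1: Compute ||x|| (intermediates to 6 decimals).
||x|| = sqrt(2.7671^2 + 5.1525^2) = 5.848513
Step 2: Project.
Since ||x|| > R, scale = R/||x|| = 5/5.848513 = 0.854918, proj(x) = scale * x
proj(x) = [2.365644, 4.404965]
Step 3: Dot product.
a^T * proj(x) = -4*2.365644 + 4*4.404965 = 8.1573


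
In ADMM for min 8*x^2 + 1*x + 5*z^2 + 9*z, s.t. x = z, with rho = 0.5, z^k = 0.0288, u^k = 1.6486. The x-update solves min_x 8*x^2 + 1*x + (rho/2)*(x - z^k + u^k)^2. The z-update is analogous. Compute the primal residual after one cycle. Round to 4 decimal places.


ADMM iteration with rho = 0.5, z^k = 0.0288, u^k = 1.6486
Step 1: x-update.
Minimize 8*x^2 + 1*x + (0.5/2)*(x - 0.0288 + 1.6486)^2
FOC: (2*8 + 0.5)*x = -1 + 0.5*(0.0288 - 1.6486)
x^{k+1} = -0.1097
Step 2: z-update.
Minimize 5*z^2 + 9*z + (0.5/2)*(-0.1097 - z + 1.6486)^2
FOC: (2*5 + 0.5)*z = -9 + 0.5*(-0.1097 + 1.6486)
z^{k+1} = -0.7839
Step 3: u-update.
u^{k+1} = 1.6486 - 0.1097 + 0.7839 = 2.3228
Step 4: Primal residual = |-0.1097 + 0.7839| = 0.6742


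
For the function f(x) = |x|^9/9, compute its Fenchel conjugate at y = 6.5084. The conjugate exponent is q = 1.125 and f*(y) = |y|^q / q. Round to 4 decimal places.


The conjugate exponent q satisfies 1/p + 1/q = 1.
p = 9, so q = 9/(9 - 1) = 1.125
|y|^q = 6.5084^1.125 = 8.2254
f*(6.5084) = 8.2254 / 1.125 = 7.3115


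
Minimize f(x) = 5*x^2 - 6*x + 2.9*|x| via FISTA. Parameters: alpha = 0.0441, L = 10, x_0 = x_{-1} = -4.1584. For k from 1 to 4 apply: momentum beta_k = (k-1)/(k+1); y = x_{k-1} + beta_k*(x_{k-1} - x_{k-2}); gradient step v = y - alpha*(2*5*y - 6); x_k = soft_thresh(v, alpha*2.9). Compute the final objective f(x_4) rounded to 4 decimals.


FISTA on f(x) = 5*x^2 - 6*x + 2.9*|x|
L = 10, alpha = 0.0441
Iteration 1: beta = 0.0, y = -4.1584 + 0.0*(-4.1584 + 4.1584) = -4.1584
  grad(y) = -47.584, v = y - alpha*grad = -2.0599
  prox(v) = soft_thresh(-2.0599, 0.1279) = -1.9321
Iteration 2: beta = 0.3333, y = -1.9321 + 0.3333*(-1.9321 + 4.1584) = -1.1899
  grad(y) = -17.8994, v = y - alpha*grad = -0.4006
  prox(v) = soft_thresh(-0.4006, 0.1279) = -0.2727
Iteration 3: beta = 0.5, y = -0.2727 + 0.5*(-0.2727 + 1.9321) = 0.557
  grad(y) = -0.43, v = y - alpha*grad = 0.576
  prox(v) = soft_thresh(0.576, 0.1279) = 0.4481
Iteration 4: beta = 0.6, y = 0.4481 + 0.6*(0.4481 + 0.2727) = 0.8805
  grad(y) = 2.8053, v = y - alpha*grad = 0.7568
  prox(v) = soft_thresh(0.7568, 0.1279) = 0.6289
f(x_4) = 5*0.6289^2 - 6*0.6289 + 2.9*|0.6289| = 0.0281


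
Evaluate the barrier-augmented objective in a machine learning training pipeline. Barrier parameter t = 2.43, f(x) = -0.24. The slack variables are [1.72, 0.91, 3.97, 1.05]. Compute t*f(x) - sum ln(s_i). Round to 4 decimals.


Step 1: Compute log-barrier.
ln values: [0.5423, -0.0943, 1.3788, 0.0488]
phi = -(0.5423 - 0.0943 + 1.3788 + 0.0488) = -1.8756
Step 2: Compute augmented objective.
t*f(x) = 2.43*-0.24 = -0.5832
Total = -0.5832 - 1.8756 = -2.4588


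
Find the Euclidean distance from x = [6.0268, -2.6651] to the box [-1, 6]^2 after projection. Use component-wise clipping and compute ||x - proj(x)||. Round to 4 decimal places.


Project each component onto [-1, 6].
clip(6.0268) = 6.0, clip(-2.6651) = -1.0
Projection = [6.0, -1.0]
Squared diffs: [0.0007, 2.7726]
Distance = sqrt(2.7733) = 1.6653


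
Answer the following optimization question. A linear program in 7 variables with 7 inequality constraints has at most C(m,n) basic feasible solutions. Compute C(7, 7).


Each vertex corresponds to some choice of n active constraints out of m, so the number of vertices is at most C(m, n) = m! / (n!(m-n)!).
m = 7, n = 7
Numerator: 7 * 6 * 5 * 4 * 3 * 2 * 1
Denominator: 7! = 5040
C(7, 7) = 1


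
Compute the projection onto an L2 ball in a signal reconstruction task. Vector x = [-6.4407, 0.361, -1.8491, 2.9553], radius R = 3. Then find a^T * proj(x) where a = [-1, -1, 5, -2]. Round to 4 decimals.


Step 1: Compute ||x|| (intermediates to 6 decimals).
||x|| = sqrt((-6.4407)^2 + 0.361^2 + (-1.8491)^2 + 2.9553^2) = 7.332524
Step 2: Project.
Since ||x|| > R, scale = R/||x|| = 3/7.332524 = 0.409136, proj(x) = scale * x
proj(x) = [-2.635122, 0.147698, -0.756533, 1.20912]
Step 3: Dot product.
a^T * proj(x) = -1*(-2.635122) - 1*0.147698 + 5*(-0.756533) - 2*1.20912 = -3.7135


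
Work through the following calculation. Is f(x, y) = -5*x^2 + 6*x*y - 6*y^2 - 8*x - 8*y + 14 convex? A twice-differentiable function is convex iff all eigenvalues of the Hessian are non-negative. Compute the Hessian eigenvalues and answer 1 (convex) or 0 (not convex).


The Hessian of f(x,y) = -5*x^2 + 6*x*y - 6*y^2 - 8*x - 8*y + 14 is:
H = [[-10, 6], [6, -12]]
Trace = -10 - 12 = -22
Determinant = -10*-12 - (6)^2 = 84
Discriminant = (-22)^2 - 4*84 = 148.0
Eigenvalues: lambda_1 = -17.0828, lambda_2 = -4.9172
The function is not convex.

0


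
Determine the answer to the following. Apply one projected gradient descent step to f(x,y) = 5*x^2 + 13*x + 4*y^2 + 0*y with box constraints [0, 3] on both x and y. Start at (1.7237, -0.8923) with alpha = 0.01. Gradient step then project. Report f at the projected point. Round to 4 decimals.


Step 1: Compute gradient at (1.7237, -0.8923).
grad_x = 2*5*1.7237 + 13 = 30.237
grad_y = 2*4*-0.8923 + 0 = -7.1384
Step 2: Gradient step.
x_raw = 1.7237 - 0.01*30.237 = 1.4213
y_raw = -0.8923 - 0.01*-7.1384 = -0.8209
Step 3: Project onto [0, 3].
x_proj = clip(1.4213) = 1.4213
y_proj = clip(-0.8209) = 0.0
Step 4: Evaluate f.
f(1.4213, 0.0) = 28.5782


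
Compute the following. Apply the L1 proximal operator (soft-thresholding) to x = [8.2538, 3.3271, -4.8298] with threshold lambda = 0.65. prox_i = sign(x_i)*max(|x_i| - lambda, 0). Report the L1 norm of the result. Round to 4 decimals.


Soft-thresholding with lambda = 0.65:
prox(8.2538) = sign(8.2538)*max(|8.2538| - 0.65, 0) = 7.6038
prox(3.3271) = sign(3.3271)*max(|3.3271| - 0.65, 0) = 2.6771
prox(-4.8298) = sign(-4.8298)*max(|-4.8298| - 0.65, 0) = -4.1798
prox(x) = [7.6038, 2.6771, -4.1798]
||prox(x)||_1 = 7.6038 + 2.6771 + 4.1798 = 14.4607


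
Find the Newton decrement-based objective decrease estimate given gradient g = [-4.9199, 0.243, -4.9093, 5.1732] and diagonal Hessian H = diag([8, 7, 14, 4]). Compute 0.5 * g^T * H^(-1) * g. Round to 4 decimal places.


Step 1: H is diagonal, so H^(-1) * g = [-0.615, 0.0347, -0.3507, 1.2933].
Step 2: g^T H^(-1) g = sum_i g_i^2 / H_ii
  = (-4.9199)^2/8 + (0.243)^2/7 + (-4.9093)^2/14 + (5.1732)^2/4
  = 3.0257 + 0.0084 + 1.7215 + 6.6905 = 11.4461
Step 3: Objective decrease = 0.5 * g^T H^(-1) g = 5.7231


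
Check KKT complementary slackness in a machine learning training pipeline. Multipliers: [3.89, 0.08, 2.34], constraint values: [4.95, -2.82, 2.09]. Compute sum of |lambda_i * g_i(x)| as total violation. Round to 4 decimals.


KKT complementary slackness check:
lambda_1 * g_1 = 3.89 * 4.95 = 19.2555
lambda_2 * g_2 = 0.08 * -2.82 = -0.2256
lambda_3 * g_3 = 2.34 * 2.09 = 4.8906
Total violation = 19.2555 + 0.2256 + 4.8906 = 24.3717


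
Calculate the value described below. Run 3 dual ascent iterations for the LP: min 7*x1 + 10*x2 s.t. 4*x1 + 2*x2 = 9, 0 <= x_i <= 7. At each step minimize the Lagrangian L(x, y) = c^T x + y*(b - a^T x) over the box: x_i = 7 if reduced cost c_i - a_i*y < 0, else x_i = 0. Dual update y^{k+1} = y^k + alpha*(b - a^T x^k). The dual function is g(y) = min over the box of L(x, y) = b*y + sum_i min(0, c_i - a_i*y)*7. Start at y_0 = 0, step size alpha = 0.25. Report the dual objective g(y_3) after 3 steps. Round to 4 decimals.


Dual ascent for LP: min 7*x1 + 10*x2, 4*x1 + 2*x2 = 9, 0 <= x_i <= 7
Step 1: y^k = 0.0, reduced costs: (7.0, 10.0)
  x^k = (0.0, 0.0), subgradient = b - a^T x = 9.0
  y^{k+1} = 0.0 + 0.25*9.0 = 2.25
Step 2: y^k = 2.25, reduced costs: (-2.0, 5.5)
  x^k = (7.0, 0.0), subgradient = b - a^T x = -19.0
  y^{k+1} = 2.25 + 0.25*-19.0 = -2.5
Step 3: y^k = -2.5, reduced costs: (17.0, 15.0)
  x^k = (0.0, 0.0), subgradient = b - a^T x = 9.0
  y^{k+1} = -2.5 + 0.25*9.0 = -0.25
Dual objective at y_3 = -0.25: reduced costs (8.0, 10.5), box minimizer x = (0.0, 0.0)
g(y_3) = b*y + (c1 - a1*y)*x1 + (c2 - a2*y)*x2 = 9*(-0.25) + 8.0*0.0 + 10.5*0.0 = -2.25 + 0.0 + 0.0 = -2.25


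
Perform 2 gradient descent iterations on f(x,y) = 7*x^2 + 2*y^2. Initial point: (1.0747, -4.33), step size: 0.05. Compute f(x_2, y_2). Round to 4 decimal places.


Gradient descent on f(x,y) = 7*x^2 + 2*y^2.
Starting point: (1.0747, -4.33), alpha = 0.05
Step 1: grad_x = 2*7*1.0747 = 15.0458, grad_y = 2*2*-4.33 = -17.32
  x_1 = 1.0747 - 0.05*15.0458 = 0.3224
  y_1 = -4.33 - 0.05*-17.32 = -3.464
Step 2: grad_x = 2*7*0.3224 = 4.5137, grad_y = 2*2*-3.464 = -13.856
  x_2 = 0.3224 - 0.05*4.5137 = 0.0967
  y_2 = -3.464 - 0.05*-13.856 = -2.7712
f(0.0967, -2.7712) = 7*0.0967^2 + 2*(-2.7712)^2 = 15.4246


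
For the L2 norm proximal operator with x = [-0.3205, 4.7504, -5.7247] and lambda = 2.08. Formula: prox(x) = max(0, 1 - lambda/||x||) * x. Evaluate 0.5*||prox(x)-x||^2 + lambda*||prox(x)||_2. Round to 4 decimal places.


Step 1: Compute ||x||.
||x|| = 7.4459
Step 2: Compute scaling factor.
scale = max(0, 1 - 2.08/7.4459) = 0.7207
Step 3: prox(x) = [-0.231, 3.4234, -4.1255]
||prox(x)|| = 5.3659
Step 4: Proximal objective.
0.5*||prox-x||^2 = 2.1632
lambda*||prox|| = 11.1611
Total = 13.3242


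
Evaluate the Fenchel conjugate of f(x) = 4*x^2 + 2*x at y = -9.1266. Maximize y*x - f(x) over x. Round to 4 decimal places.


f*(y) = sup_x {y*x - a*x^2 - b*x} = sup_x {(y-b)*x - a*x^2}
FOC: (y - b) - 2a*x = 0 => x* = (y - b)/(2a)
x* = (-9.1266 - 2)/(2*4) = -1.3908
f*(-9.1266) = (y-b)^2/(4a) = (-9.1266 - 2)^2/(4*4)
= 123.8012/16 = 7.7376


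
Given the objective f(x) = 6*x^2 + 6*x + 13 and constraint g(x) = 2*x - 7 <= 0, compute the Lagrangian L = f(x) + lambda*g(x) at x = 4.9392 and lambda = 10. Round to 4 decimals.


Step 1: Evaluate f(x).
f(4.9392) = 6*4.9392^2 + 6*4.9392 + 13 = 189.0094
Step 2: Evaluate g(x).
g(4.9392) = 2*4.9392 - 7 = 2.8784
Step 3: Compute Lagrangian.
L = 189.0094 + 10*2.8784 = 217.7934


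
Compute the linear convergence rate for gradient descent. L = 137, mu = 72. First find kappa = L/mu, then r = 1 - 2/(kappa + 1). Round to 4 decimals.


Step 1: Compute the condition number.
kappa = L/mu = 137/72 = 1.9028
Step 2: Compute the convergence rate.
r = 1 - 2/(kappa + 1) = 1 - 2*mu/(L + mu) = (L - mu)/(L + mu) = 65/209 = 0.311


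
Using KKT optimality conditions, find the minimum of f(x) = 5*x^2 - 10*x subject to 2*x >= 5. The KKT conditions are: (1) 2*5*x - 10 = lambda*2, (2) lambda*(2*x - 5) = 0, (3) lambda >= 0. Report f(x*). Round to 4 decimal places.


Step 1: Try lambda = 0 (constraint inactive).
x_unc = 10/(2*5) = 1.0
Check: 2*1.0 = 2.0 < 5 -- violated!
Step 2: Constraint must be active: 2*x = 5
x* = 5/2 = 2.5
lambda = (2*5*2.5 - 10)/2 = 7.5
Step 3: Compute optimal value.
f(x*) = 5*2.5^2 - 10*2.5 = 6.25


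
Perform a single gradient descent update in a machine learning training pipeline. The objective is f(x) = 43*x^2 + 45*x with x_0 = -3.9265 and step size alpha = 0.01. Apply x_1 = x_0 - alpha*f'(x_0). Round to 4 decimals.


We compute the gradient at x_0 and apply the update.
f'(x) = 86*x + 45
f'(-3.9265) = 86*-3.9265 + 45 = -292.679
x_1 = -3.9265 - 0.01*-292.679 = -0.9997


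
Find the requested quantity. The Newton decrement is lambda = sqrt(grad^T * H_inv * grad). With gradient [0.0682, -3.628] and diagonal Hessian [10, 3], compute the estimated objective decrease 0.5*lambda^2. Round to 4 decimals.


Step 1: H is diagonal, so H^(-1) * g = [0.0068, -1.2093].
Step 2: g^T H^(-1) g = sum_i g_i^2 / H_ii
  = (0.0682)^2/10 + (-3.628)^2/3
  = 0.0005 + 4.3875 = 4.3879
Step 3: Objective decrease = 0.5 * g^T H^(-1) g = 2.194


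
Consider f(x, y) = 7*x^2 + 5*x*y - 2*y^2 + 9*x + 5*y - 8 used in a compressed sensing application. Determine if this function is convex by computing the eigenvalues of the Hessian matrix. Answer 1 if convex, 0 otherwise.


The Hessian of f(x,y) = 7*x^2 + 5*x*y - 2*y^2 + 9*x + 5*y - 8 is:
H = [[14, 5], [5, -4]]
Trace = 14 - 4 = 10
Determinant = 14*-4 - (5)^2 = -81
Discriminant = (10)^2 - 4*-81 = 424.0
Eigenvalues: lambda_1 = -5.2956, lambda_2 = 15.2956
The function is not convex.

0


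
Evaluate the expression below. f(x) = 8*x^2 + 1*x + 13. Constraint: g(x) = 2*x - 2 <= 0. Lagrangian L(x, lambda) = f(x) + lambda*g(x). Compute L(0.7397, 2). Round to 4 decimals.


Step 1: Evaluate f(x).
f(0.7397) = 8*0.7397^2 + 1*0.7397 + 13 = 18.1169
Step 2: Evaluate g(x).
g(0.7397) = 2*0.7397 - 2 = -0.5206
Step 3: Compute Lagrangian.
L = 18.1169 + 2*-0.5206 = 17.0757


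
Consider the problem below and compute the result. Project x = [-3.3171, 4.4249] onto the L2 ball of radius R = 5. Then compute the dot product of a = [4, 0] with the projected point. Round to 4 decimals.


Step 1: Compute ||x|| (intermediates to 6 decimals).
||x|| = sqrt((-3.3171)^2 + 4.4249^2) = 5.53018
Step 2: Project.
Since ||x|| > R, scale = R/||x|| = 5/5.53018 = 0.90413, proj(x) = scale * x
proj(x) = [-2.99909, 4.000685]
Step 3: Dot product.
a^T * proj(x) = 4*(-2.99909) + 0*4.000685 = -11.9964


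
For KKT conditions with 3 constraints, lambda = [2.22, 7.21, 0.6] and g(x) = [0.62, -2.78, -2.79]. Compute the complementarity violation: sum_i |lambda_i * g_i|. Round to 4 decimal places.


KKT complementary slackness check:
lambda_1 * g_1 = 2.22 * 0.62 = 1.3764
lambda_2 * g_2 = 7.21 * -2.78 = -20.0438
lambda_3 * g_3 = 0.6 * -2.79 = -1.674
Total violation = 1.3764 + 20.0438 + 1.674 = 23.0942


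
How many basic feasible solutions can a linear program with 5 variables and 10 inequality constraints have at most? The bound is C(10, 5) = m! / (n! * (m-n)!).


Each vertex corresponds to some choice of n active constraints out of m, so the number of vertices is at most C(m, n) = m! / (n!(m-n)!).
m = 10, n = 5
Numerator: 10 * 9 * 8 * 7 * 6
Denominator: 5! = 120
C(10, 5) = 252


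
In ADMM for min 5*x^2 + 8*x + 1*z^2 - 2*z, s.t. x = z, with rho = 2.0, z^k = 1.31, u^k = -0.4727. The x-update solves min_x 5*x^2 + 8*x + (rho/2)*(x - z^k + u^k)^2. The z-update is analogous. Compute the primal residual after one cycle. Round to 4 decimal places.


ADMM iteration with rho = 2.0, z^k = 1.31, u^k = -0.4727
Step 1: x-update.
Minimize 5*x^2 + 8*x + (2.0/2)*(x - 1.31 - 0.4727)^2
FOC: (2*5 + 2.0)*x = -8 + 2.0*(1.31 + 0.4727)
x^{k+1} = -0.3696
Step 2: z-update.
Minimize 1*z^2 - 2*z + (2.0/2)*(-0.3696 - z - 0.4727)^2
FOC: (2*1 + 2.0)*z = 2 + 2.0*(-0.3696 - 0.4727)
z^{k+1} = 0.0789
Step 3: u-update.
u^{k+1} = -0.4727 - 0.3696 - 0.0789 = -0.9211
Step 4: Primal residual = |-0.3696 - 0.0789| = 0.4484


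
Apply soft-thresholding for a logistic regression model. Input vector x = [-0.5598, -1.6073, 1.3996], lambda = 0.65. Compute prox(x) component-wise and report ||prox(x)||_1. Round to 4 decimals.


Soft-thresholding with lambda = 0.65:
prox(-0.5598) = sign(-0.5598)*max(|-0.5598| - 0.65, 0) = 0.0
prox(-1.6073) = sign(-1.6073)*max(|-1.6073| - 0.65, 0) = -0.9573
prox(1.3996) = sign(1.3996)*max(|1.3996| - 0.65, 0) = 0.7496
prox(x) = [0.0, -0.9573, 0.7496]
||prox(x)||_1 = 0.0 + 0.9573 + 0.7496 = 1.7069


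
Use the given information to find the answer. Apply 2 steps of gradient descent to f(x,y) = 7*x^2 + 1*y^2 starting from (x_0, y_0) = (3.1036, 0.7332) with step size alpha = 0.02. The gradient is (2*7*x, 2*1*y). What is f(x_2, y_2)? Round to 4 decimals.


Gradient descent on f(x,y) = 7*x^2 + 1*y^2.
Starting point: (3.1036, 0.7332), alpha = 0.02
Step 1: grad_x = 2*7*3.1036 = 43.4504, grad_y = 2*1*0.7332 = 1.4664
  x_1 = 3.1036 - 0.02*43.4504 = 2.2346
  y_1 = 0.7332 - 0.02*1.4664 = 0.7039
Step 2: grad_x = 2*7*2.2346 = 31.2843, grad_y = 2*1*0.7039 = 1.4077
  x_2 = 2.2346 - 0.02*31.2843 = 1.6089
  y_2 = 0.7039 - 0.02*1.4077 = 0.6757
f(1.6089, 0.6757) = 7*1.6089^2 + 1*0.6757^2 = 18.5766


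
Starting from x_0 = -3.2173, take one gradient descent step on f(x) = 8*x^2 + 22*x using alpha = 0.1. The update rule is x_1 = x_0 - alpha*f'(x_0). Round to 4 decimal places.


We compute the gradient at x_0 and apply the update.
f'(x) = 16*x + 22
f'(-3.2173) = 16*-3.2173 + 22 = -29.4768
x_1 = -3.2173 - 0.1*-29.4768 = -0.2696


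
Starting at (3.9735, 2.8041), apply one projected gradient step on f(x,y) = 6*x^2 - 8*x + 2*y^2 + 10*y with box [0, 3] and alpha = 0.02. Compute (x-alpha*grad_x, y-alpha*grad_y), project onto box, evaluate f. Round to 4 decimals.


Step 1: Compute gradient at (3.9735, 2.8041).
grad_x = 2*6*3.9735 - 8 = 39.682
grad_y = 2*2*2.8041 + 10 = 21.2164
Step 2: Gradient step.
x_raw = 3.9735 - 0.02*39.682 = 3.1799
y_raw = 2.8041 - 0.02*21.2164 = 2.3798
Step 3: Project onto [0, 3].
x_proj = clip(3.1799) = 3.0
y_proj = clip(2.3798) = 2.3798
Step 4: Evaluate f.
f(3.0, 2.3798) = 65.1243


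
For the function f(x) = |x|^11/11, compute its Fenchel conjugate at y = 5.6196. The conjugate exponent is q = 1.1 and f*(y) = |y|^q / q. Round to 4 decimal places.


The conjugate exponent q satisfies 1/p + 1/q = 1.
p = 11, so q = 11/(11 - 1) = 1.1
|y|^q = 5.6196^1.1 = 6.6785
f*(5.6196) = 6.6785 / 1.1 = 6.0713


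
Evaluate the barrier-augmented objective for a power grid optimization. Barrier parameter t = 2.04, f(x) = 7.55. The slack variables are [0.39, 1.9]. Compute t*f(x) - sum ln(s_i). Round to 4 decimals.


Step 1: Compute log-barrier.
ln values: [-0.9416, 0.6419]
phi = -(-0.9416 + 0.6419) = 0.2998
Step 2: Compute augmented objective.
t*f(x) = 2.04*7.55 = 15.402
Total = 15.402 + 0.2998 = 15.7018


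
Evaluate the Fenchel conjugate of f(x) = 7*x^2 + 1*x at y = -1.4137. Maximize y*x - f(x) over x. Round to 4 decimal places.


f*(y) = sup_x {y*x - a*x^2 - b*x} = sup_x {(y-b)*x - a*x^2}
FOC: (y - b) - 2a*x = 0 => x* = (y - b)/(2a)
x* = (-1.4137 - 1)/(2*7) = -0.1724
f*(-1.4137) = (y-b)^2/(4a) = (-1.4137 - 1)^2/(4*7)
= 5.8259/28 = 0.2081


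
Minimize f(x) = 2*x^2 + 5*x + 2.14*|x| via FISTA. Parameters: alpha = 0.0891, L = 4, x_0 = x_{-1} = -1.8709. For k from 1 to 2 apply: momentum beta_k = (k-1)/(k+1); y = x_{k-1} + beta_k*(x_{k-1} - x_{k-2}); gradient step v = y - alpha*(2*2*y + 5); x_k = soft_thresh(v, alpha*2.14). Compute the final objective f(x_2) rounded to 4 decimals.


FISTA on f(x) = 2*x^2 + 5*x + 2.14*|x|
L = 4, alpha = 0.0891
Iteration 1: beta = 0.0, y = -1.8709 + 0.0*(-1.8709 + 1.8709) = -1.8709
  grad(y) = -2.4836, v = y - alpha*grad = -1.6496
  prox(v) = soft_thresh(-1.6496, 0.1907) = -1.4589
Iteration 2: beta = 0.3333, y = -1.4589 + 0.3333*(-1.4589 + 1.8709) = -1.3216
  grad(y) = -0.2865, v = y - alpha*grad = -1.2961
  prox(v) = soft_thresh(-1.2961, 0.1907) = -1.1054
f(x_2) = 2*(-1.1054)^2 + 5*(-1.1054) + 2.14*|-1.1054| = -0.7176


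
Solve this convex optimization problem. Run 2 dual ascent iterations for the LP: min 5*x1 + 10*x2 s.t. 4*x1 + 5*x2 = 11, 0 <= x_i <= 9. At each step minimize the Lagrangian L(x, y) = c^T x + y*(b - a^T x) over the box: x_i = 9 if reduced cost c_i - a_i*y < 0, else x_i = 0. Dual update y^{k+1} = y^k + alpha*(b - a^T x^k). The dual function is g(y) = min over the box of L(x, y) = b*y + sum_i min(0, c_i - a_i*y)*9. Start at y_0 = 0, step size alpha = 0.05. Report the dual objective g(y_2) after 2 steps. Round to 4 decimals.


Dual ascent for LP: min 5*x1 + 10*x2, 4*x1 + 5*x2 = 11, 0 <= x_i <= 9
Step 1: y^k = 0.0, reduced costs: (5.0, 10.0)
  x^k = (0.0, 0.0), subgradient = b - a^T x = 11.0
  y^{k+1} = 0.0 + 0.05*11.0 = 0.55
Step 2: y^k = 0.55, reduced costs: (2.8, 7.25)
  x^k = (0.0, 0.0), subgradient = b - a^T x = 11.0
  y^{k+1} = 0.55 + 0.05*11.0 = 1.1
Dual objective at y_2 = 1.1: reduced costs (0.6, 4.5), box minimizer x = (0.0, 0.0)
g(y_2) = b*y + (c1 - a1*y)*x1 + (c2 - a2*y)*x2 = 11*1.1 + 0.6*0.0 + 4.5*0.0 = 12.1 + 0.0 + 0.0 = 12.1


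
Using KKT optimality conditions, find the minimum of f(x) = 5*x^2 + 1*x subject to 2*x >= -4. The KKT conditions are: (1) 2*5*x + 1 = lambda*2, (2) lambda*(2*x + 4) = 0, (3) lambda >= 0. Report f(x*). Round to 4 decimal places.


Step 1: Try lambda = 0 (constraint inactive).
Stationarity: 2*5*x + 1 = 0
x* = -1/(2*5) = -0.1
Check constraint: 2*-0.1 = -0.2 >= -4 -- satisfied.
Step 2: Compute optimal value.
f(x*) = 5*(-0.1)^2 + 1*(-0.1) = -0.05


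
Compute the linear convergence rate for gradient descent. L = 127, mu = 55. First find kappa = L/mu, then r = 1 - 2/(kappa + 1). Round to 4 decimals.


Step 1: Compute the condition number.
kappa = L/mu = 127/55 = 2.3091
Step 2: Compute the convergence rate.
r = 1 - 2/(kappa + 1) = 1 - 2*mu/(L + mu) = (L - mu)/(L + mu) = 72/182 = 0.3956


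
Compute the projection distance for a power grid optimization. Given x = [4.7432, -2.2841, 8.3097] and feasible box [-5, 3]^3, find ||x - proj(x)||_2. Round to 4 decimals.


Project each component onto [-5, 3].
clip(4.7432) = 3.0, clip(-2.2841) = -2.2841, clip(8.3097) = 3.0
Projection = [3.0, -2.2841, 3.0]
Squared diffs: [3.0387, 0.0, 28.1929]
Distance = sqrt(31.2316) = 5.5885


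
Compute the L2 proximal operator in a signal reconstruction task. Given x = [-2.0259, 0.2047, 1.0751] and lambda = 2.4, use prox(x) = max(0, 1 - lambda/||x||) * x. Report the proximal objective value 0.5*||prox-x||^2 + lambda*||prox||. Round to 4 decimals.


Step 1: Compute ||x||.
||x|| = 2.3026
Step 2: Compute scaling factor.
scale = max(0, 1 - 2.4/2.3026) = 0.0
Step 3: prox(x) = [-0.0, 0.0, 0.0]
||prox(x)|| = 0.0
Step 4: Proximal objective.
0.5*||prox-x||^2 = 2.651
lambda*||prox|| = 0.0
Total = 2.651


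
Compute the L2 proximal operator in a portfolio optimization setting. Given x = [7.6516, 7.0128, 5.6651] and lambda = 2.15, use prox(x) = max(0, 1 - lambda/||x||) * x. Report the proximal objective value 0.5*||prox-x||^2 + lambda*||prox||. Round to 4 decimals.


Step 1: Compute ||x||.
||x|| = 11.8245
Step 2: Compute scaling factor.
scale = max(0, 1 - 2.15/11.8245) = 0.8182
Step 3: prox(x) = [6.2603, 5.7377, 4.635]
||prox(x)|| = 9.6745
Step 4: Proximal objective.
0.5*||prox-x||^2 = 2.3113
lambda*||prox|| = 20.8002
Total = 23.1115


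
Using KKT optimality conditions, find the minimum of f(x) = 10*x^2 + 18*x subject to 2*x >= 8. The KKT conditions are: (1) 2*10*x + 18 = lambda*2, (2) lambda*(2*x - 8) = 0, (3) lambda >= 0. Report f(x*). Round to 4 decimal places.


Step 1: Try lambda = 0 (constraint inactive).
x_unc = -18/(2*10) = -0.9
Check: 2*-0.9 = -1.8 < 8 -- violated!
Step 2: Constraint must be active: 2*x = 8
x* = 8/2 = 4.0
lambda = (2*10*4.0 + 18)/2 = 49.0
Step 3: Compute optimal value.
f(x*) = 10*4.0^2 + 18*4.0 = 232.0


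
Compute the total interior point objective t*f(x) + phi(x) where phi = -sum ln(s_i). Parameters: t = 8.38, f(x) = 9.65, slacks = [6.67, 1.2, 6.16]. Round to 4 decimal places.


Step 1: Compute log-barrier.
ln values: [1.8976, 0.1823, 1.8181]
phi = -(1.8976 + 0.1823 + 1.8181) = -3.898
Step 2: Compute augmented objective.
t*f(x) = 8.38*9.65 = 80.867
Total = 80.867 - 3.898 = 76.969


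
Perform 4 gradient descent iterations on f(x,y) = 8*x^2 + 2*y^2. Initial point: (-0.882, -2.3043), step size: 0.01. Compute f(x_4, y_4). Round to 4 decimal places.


Gradient descent on f(x,y) = 8*x^2 + 2*y^2.
Starting point: (-0.882, -2.3043), alpha = 0.01
Step 1: grad_x = 2*8*-0.882 = -14.112, grad_y = 2*2*-2.3043 = -9.2172
  x_1 = -0.882 - 0.01*-14.112 = -0.7409
  y_1 = -2.3043 - 0.01*-9.2172 = -2.2121
Step 2: grad_x = 2*8*-0.7409 = -11.8541, grad_y = 2*2*-2.2121 = -8.8485
  x_2 = -0.7409 - 0.01*-11.8541 = -0.6223
  y_2 = -2.2121 - 0.01*-8.8485 = -2.1236
Step 3: grad_x = 2*8*-0.6223 = -9.9574, grad_y = 2*2*-2.1236 = -8.4946
  x_3 = -0.6223 - 0.01*-9.9574 = -0.5228
  y_3 = -2.1236 - 0.01*-8.4946 = -2.0387
Step 4: grad_x = 2*8*-0.5228 = -8.3642, grad_y = 2*2*-2.0387 = -8.1548
  x_4 = -0.5228 - 0.01*-8.3642 = -0.4391
  y_4 = -2.0387 - 0.01*-8.1548 = -1.9571
f(-0.4391, -1.9571) = 8*(-0.4391)^2 + 2*(-1.9571)^2 = 9.2035


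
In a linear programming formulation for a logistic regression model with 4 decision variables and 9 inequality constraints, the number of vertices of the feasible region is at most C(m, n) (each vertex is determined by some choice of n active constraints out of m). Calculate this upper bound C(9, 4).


Each vertex corresponds to some choice of n active constraints out of m, so the number of vertices is at most C(m, n) = m! / (n!(m-n)!).
m = 9, n = 4
Numerator: 9 * 8 * 7 * 6
Denominator: 4! = 24
C(9, 4) = 126


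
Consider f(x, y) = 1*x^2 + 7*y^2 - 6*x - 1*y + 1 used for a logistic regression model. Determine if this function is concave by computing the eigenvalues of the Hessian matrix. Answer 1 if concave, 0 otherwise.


The Hessian of f(x,y) = 1*x^2 + 7*y^2 - 6*x - 1*y + 1 is:
H = [[2, 0], [0, 14]]
Trace = 2 + 14 = 16
Determinant = 2*14 - (0)^2 = 28
Discriminant = (16)^2 - 4*28 = 144.0
Eigenvalues: lambda_1 = 2.0, lambda_2 = 14.0
The function is not concave.

0


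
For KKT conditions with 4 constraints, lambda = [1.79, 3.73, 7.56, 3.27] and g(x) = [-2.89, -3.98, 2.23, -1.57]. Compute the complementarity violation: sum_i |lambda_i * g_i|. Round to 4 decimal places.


KKT complementary slackness check:
lambda_1 * g_1 = 1.79 * -2.89 = -5.1731
lambda_2 * g_2 = 3.73 * -3.98 = -14.8454
lambda_3 * g_3 = 7.56 * 2.23 = 16.8588
lambda_4 * g_4 = 3.27 * -1.57 = -5.1339
Total violation = 5.1731 + 14.8454 + 16.8588 + 5.1339 = 42.0112


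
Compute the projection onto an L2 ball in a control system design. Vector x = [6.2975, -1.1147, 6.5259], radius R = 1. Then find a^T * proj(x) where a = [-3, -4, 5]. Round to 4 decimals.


Step 1: Compute ||x|| (intermediates to 6 decimals).
||x|| = sqrt(6.2975^2 + (-1.1147)^2 + 6.5259^2) = 9.137201
Step 2: Project.
Since ||x|| > R, scale = R/||x|| = 1/9.137201 = 0.109443, proj(x) = scale * x
proj(x) = [0.689217, -0.121996, 0.714214]
Step 3: Dot product.
a^T * proj(x) = -3*0.689217 - 4*(-0.121996) + 5*0.714214 = 1.9914


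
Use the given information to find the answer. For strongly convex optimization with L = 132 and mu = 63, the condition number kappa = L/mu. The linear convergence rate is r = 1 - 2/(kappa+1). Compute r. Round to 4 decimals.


Step 1: Compute the condition number.
kappa = L/mu = 132/63 = 2.0952
Step 2: Compute the convergence rate.
r = 1 - 2/(kappa + 1) = 1 - 2*mu/(L + mu) = (L - mu)/(L + mu) = 69/195 = 0.3538


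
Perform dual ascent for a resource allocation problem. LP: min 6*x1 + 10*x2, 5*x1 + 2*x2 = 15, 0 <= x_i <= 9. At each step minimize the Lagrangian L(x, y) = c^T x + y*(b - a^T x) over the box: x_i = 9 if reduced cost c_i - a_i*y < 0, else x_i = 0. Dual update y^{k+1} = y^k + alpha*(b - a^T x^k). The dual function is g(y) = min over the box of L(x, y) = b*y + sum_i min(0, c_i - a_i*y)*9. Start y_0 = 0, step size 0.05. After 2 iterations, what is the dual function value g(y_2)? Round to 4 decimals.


Dual ascent for LP: min 6*x1 + 10*x2, 5*x1 + 2*x2 = 15, 0 <= x_i <= 9
Step 1: y^k = 0.0, reduced costs: (6.0, 10.0)
  x^k = (0.0, 0.0), subgradient = b - a^T x = 15.0
  y^{k+1} = 0.0 + 0.05*15.0 = 0.75
Step 2: y^k = 0.75, reduced costs: (2.25, 8.5)
  x^k = (0.0, 0.0), subgradient = b - a^T x = 15.0
  y^{k+1} = 0.75 + 0.05*15.0 = 1.5
Dual objective at y_2 = 1.5: reduced costs (-1.5, 7.0), box minimizer x = (9.0, 0.0)
g(y_2) = b*y + (c1 - a1*y)*x1 + (c2 - a2*y)*x2 = 15*1.5 + (-1.5)*9.0 + 7.0*0.0 = 22.5 - 13.5 + 0.0 = 9.0


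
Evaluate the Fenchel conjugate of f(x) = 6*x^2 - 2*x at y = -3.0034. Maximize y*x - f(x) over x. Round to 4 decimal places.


f*(y) = sup_x {y*x - a*x^2 - b*x} = sup_x {(y-b)*x - a*x^2}
FOC: (y - b) - 2a*x = 0 => x* = (y - b)/(2a)
x* = (-3.0034 + 2)/(2*6) = -0.0836
f*(-3.0034) = (y-b)^2/(4a) = (-3.0034 + 2)^2/(4*6)
= 1.0068/24 = 0.042


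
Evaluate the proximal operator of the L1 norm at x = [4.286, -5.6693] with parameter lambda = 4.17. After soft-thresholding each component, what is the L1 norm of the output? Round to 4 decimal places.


Soft-thresholding with lambda = 4.17:
prox(4.286) = sign(4.286)*max(|4.286| - 4.17, 0) = 0.116
prox(-5.6693) = sign(-5.6693)*max(|-5.6693| - 4.17, 0) = -1.4993
prox(x) = [0.116, -1.4993]
||prox(x)||_1 = 0.116 + 1.4993 = 1.6153


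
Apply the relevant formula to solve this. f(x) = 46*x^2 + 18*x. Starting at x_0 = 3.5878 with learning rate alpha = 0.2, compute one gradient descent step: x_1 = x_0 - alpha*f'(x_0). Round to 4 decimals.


We compute the gradient at x_0 and apply the update.
f'(x) = 92*x + 18
f'(3.5878) = 92*3.5878 + 18 = 348.0776
x_1 = 3.5878 - 0.2*348.0776 = -66.0277


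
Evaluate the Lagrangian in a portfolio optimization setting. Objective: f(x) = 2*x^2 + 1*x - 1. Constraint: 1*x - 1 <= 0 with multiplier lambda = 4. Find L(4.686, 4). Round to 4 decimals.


Step 1: Evaluate f(x).
f(4.686) = 2*4.686^2 + 1*4.686 - 1 = 47.6032
Step 2: Evaluate g(x).
g(4.686) = 1*4.686 - 1 = 3.686
Step 3: Compute Lagrangian.
L = 47.6032 + 4*3.686 = 62.3472


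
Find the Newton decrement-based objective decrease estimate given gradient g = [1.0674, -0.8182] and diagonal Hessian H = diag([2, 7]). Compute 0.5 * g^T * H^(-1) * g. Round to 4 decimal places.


Step 1: H is diagonal, so H^(-1) * g = [0.5337, -0.1169].
Step 2: g^T H^(-1) g = sum_i g_i^2 / H_ii
  = (1.0674)^2/2 + (-0.8182)^2/7
  = 0.5697 + 0.0956 = 0.6653
Step 3: Objective decrease = 0.5 * g^T H^(-1) g = 0.3327


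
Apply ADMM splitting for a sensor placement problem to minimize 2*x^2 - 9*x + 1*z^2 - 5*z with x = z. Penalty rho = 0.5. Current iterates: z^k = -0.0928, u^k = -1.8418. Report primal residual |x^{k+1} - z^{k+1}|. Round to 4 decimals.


ADMM iteration with rho = 0.5, z^k = -0.0928, u^k = -1.8418
Step 1: x-update.
Minimize 2*x^2 - 9*x + (0.5/2)*(x + 0.0928 - 1.8418)^2
FOC: (2*2 + 0.5)*x = 9 + 0.5*(-0.0928 + 1.8418)
x^{k+1} = 2.1943
Step 2: z-update.
Minimize 1*z^2 - 5*z + (0.5/2)*(2.1943 - z - 1.8418)^2
FOC: (2*1 + 0.5)*z = 5 + 0.5*(2.1943 - 1.8418)
z^{k+1} = 2.0705
Step 3: u-update.
u^{k+1} = -1.8418 + 2.1943 - 2.0705 = -1.718
Step 4: Primal residual = |2.1943 - 2.0705| = 0.1238


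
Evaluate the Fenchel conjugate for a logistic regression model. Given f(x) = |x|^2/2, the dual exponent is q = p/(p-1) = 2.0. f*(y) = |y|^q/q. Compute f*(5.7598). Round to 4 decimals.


The conjugate exponent q satisfies 1/p + 1/q = 1.
p = 2, so q = 2/(2 - 1) = 2.0
|y|^q = 5.7598^2.0 = 33.1753
f*(5.7598) = 33.1753 / 2.0 = 16.5876


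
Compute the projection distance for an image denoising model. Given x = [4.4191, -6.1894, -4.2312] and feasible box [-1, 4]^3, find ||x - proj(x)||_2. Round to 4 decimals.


Project each component onto [-1, 4].
clip(4.4191) = 4.0, clip(-6.1894) = -1.0, clip(-4.2312) = -1.0
Projection = [4.0, -1.0, -1.0]
Squared diffs: [0.1756, 26.9299, 10.4407]
Distance = sqrt(37.5462) = 6.1275


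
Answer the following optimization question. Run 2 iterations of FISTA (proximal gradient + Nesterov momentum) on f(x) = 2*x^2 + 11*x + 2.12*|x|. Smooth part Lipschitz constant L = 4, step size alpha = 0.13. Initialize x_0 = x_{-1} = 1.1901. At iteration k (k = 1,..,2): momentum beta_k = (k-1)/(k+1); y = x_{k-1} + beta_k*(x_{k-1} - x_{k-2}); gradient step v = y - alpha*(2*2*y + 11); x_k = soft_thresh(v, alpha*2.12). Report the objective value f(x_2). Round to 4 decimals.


FISTA on f(x) = 2*x^2 + 11*x + 2.12*|x|
L = 4, alpha = 0.13
Iteration 1: beta = 0.0, y = 1.1901 + 0.0*(1.1901 - 1.1901) = 1.1901
  grad(y) = 15.7604, v = y - alpha*grad = -0.8588
  prox(v) = soft_thresh(-0.8588, 0.2756) = -0.5832
Iteration 2: beta = 0.3333, y = -0.5832 + 0.3333*(-0.5832 - 1.1901) = -1.1742
  grad(y) = 6.3031, v = y - alpha*grad = -1.9936
  prox(v) = soft_thresh(-1.9936, 0.2756) = -1.718
f(x_2) = 2*(-1.718)^2 + 11*(-1.718) + 2.12*|-1.718| = -9.3529


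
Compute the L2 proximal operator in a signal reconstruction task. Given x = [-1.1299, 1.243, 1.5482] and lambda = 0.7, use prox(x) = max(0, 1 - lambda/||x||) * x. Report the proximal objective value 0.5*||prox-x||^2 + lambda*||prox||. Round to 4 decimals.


Step 1: Compute ||x||.
||x|| = 2.2844
Step 2: Compute scaling factor.
scale = max(0, 1 - 0.7/2.2844) = 0.6936
Step 3: prox(x) = [-0.7837, 0.8621, 1.0738]
||prox(x)|| = 1.5844
Step 4: Proximal objective.
0.5*||prox-x||^2 = 0.245
lambda*||prox|| = 1.1091
Total = 1.3541


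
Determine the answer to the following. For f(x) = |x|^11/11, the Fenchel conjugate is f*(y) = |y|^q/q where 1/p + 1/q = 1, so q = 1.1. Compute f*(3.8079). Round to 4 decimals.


The conjugate exponent q satisfies 1/p + 1/q = 1.
p = 11, so q = 11/(11 - 1) = 1.1
|y|^q = 3.8079^1.1 = 4.3527
f*(3.8079) = 4.3527 / 1.1 = 3.957
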